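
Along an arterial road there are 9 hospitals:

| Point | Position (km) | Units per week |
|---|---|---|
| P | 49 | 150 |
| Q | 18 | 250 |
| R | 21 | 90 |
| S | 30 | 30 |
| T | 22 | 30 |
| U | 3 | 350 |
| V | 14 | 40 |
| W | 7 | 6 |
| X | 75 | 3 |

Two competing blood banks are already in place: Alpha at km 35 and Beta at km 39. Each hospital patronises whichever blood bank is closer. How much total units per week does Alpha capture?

The indifferent point is the midpoint (35+39)/2 = 37; hospitals left of it (closer to Alpha at 35) go to Alpha, those right go to Beta.
  U at 3 (w=350) → Alpha
  W at 7 (w=6) → Alpha
  V at 14 (w=40) → Alpha
  Q at 18 (w=250) → Alpha
  R at 21 (w=90) → Alpha
  T at 22 (w=30) → Alpha
  S at 30 (w=30) → Alpha
  P at 49 (w=150) → Beta
  X at 75 (w=3) → Beta
Alpha captures 796; Beta captures 153.

796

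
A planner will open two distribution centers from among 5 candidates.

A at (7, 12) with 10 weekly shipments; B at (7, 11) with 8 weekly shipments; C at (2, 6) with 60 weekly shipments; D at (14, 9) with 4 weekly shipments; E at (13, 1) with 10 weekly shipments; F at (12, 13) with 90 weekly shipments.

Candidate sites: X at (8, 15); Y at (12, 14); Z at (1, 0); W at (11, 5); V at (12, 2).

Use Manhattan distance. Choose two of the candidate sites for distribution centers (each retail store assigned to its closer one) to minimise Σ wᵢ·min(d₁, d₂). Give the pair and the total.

{Y, Z}, total 802

Evaluate every pair (each demand assigned to the nearer of the two):
  {Y, Z}: total = 802
  {Y, W}: total = 912
  {Y, V}: total = 1112
  {X, Z}: total = 1218
  {X, Y}: total = 1238
  {X, W}: total = 1308
  {Z, W}: total = 1508
  {X, V}: total = 1516
  {W, V}: total = 1648
  {Z, V}: total = 1728
Best pair: {Y, Z} with total 802.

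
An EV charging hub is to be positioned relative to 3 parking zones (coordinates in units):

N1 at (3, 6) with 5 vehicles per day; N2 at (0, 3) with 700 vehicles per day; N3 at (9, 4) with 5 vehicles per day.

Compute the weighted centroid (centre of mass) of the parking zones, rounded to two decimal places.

(0.08, 3.03)

The minimiser of Σwᵢ‖p−pᵢ‖² is the weighted centroid p* = (Σwᵢpᵢ)/(Σwᵢ).
Σwᵢ = 710.
Σwᵢxᵢ = 5·3 + 700·0 + 5·9 = 60.
Σwᵢyᵢ = 5·6 + 700·3 + 5·4 = 2150.
x* = 60/710 = 0.08, y* = 2150/710 = 3.03.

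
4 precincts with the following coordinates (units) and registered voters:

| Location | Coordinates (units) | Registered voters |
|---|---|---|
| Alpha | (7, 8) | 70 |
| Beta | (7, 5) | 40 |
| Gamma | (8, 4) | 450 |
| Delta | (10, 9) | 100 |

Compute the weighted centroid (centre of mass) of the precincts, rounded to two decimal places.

(8.14, 5.24)

The minimiser of Σwᵢ‖p−pᵢ‖² is the weighted centroid p* = (Σwᵢpᵢ)/(Σwᵢ).
Σwᵢ = 660.
Σwᵢxᵢ = 70·7 + 40·7 + 450·8 + 100·10 = 5370.
Σwᵢyᵢ = 70·8 + 40·5 + 450·4 + 100·9 = 3460.
x* = 5370/660 = 8.14, y* = 3460/660 = 5.24.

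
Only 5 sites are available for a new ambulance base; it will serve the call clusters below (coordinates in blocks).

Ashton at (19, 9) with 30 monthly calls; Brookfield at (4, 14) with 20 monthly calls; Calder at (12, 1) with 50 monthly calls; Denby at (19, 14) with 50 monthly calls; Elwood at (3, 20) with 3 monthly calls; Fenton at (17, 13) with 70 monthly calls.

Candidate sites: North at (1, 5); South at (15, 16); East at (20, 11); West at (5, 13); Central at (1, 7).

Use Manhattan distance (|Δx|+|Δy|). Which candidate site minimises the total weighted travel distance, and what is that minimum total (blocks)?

Total weighted distance at each candidate:
  North (1, 5): total = 4731
  South (15, 16): total = 2188
  East (20, 11): total = 1998
  West (5, 13): total = 3147
  Central (1, 7): total = 4485
Minimum is at East with total 1998 blocks.

East, total 1998 blocks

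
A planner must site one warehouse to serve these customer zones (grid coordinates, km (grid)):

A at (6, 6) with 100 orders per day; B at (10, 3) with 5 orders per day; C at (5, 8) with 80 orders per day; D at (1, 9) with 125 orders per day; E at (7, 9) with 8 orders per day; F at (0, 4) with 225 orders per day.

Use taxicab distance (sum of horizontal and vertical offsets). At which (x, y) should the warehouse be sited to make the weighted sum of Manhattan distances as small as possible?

(1, 6)

Manhattan distance separates: Σwᵢ(|x−xᵢ|+|y−yᵢ|) = Σwᵢ|x−xᵢ| + Σwᵢ|y−yᵢ|, so x and y are optimised independently as 1-D weighted medians.
Total weight W = 543; half = 271.5.
x-coordinate, sorted with cumulative weight:
  x=0 (F, w=225) cum 225
  x=1 (D, w=125) cum 350  ← median
  x=5 (C, w=80) cum 430
  x=6 (A, w=100) cum 530
  x=7 (E, w=8) cum 538
  x=10 (B, w=5) cum 543
⇒ x* = 1
y-coordinate, sorted with cumulative weight:
  y=3 (B, w=5) cum 5
  y=4 (F, w=225) cum 230
  y=6 (A, w=100) cum 330  ← median
  y=8 (C, w=80) cum 410
  y=9 (D, w=125) cum 535
  y=9 (E, w=8) cum 543
⇒ y* = 6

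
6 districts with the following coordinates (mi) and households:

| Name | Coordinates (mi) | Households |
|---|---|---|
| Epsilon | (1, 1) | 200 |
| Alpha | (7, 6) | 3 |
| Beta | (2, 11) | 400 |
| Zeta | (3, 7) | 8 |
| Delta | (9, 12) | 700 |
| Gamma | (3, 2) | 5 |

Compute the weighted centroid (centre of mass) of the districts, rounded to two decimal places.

The minimiser of Σwᵢ‖p−pᵢ‖² is the weighted centroid p* = (Σwᵢpᵢ)/(Σwᵢ).
Σwᵢ = 1316.
Σwᵢxᵢ = 200·1 + 3·7 + 400·2 + 8·3 + 700·9 + 5·3 = 7360.
Σwᵢyᵢ = 200·1 + 3·6 + 400·11 + 8·7 + 700·12 + 5·2 = 13084.
x* = 7360/1316 = 5.59, y* = 13084/1316 = 9.94.

(5.59, 9.94)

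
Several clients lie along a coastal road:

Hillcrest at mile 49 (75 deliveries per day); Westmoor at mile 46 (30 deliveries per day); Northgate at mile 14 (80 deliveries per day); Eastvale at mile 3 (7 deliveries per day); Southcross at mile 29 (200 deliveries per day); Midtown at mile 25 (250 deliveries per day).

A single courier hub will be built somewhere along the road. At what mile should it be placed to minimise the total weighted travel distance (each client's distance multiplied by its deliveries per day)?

x = 25

For a sum of weighted absolute distances on a line, the optimum is the weighted median (not the mean). Total weight W = 642; half-weight = 321.
Sort by position and accumulate weight:
  mile 3 (Eastvale, w=7) → cum 7
  mile 14 (Northgate, w=80) → cum 87
  mile 25 (Midtown, w=250) → cum 337  ≥ 321 → median here
  mile 29 (Southcross, w=200) → cum 537
  mile 46 (Westmoor, w=30) → cum 567
  mile 49 (Hillcrest, w=75) → cum 642
Optimal location: mile 25.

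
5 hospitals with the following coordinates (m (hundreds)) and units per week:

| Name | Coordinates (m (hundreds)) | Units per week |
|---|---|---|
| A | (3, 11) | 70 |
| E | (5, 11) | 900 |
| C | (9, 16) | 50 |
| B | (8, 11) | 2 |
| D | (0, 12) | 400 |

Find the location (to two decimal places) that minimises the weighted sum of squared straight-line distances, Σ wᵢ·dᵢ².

(3.64, 11.46)

The minimiser of Σwᵢ‖p−pᵢ‖² is the weighted centroid p* = (Σwᵢpᵢ)/(Σwᵢ).
Σwᵢ = 1422.
Σwᵢxᵢ = 70·3 + 900·5 + 50·9 + 2·8 + 400·0 = 5176.
Σwᵢyᵢ = 70·11 + 900·11 + 50·16 + 2·11 + 400·12 = 16292.
x* = 5176/1422 = 3.64, y* = 16292/1422 = 11.46.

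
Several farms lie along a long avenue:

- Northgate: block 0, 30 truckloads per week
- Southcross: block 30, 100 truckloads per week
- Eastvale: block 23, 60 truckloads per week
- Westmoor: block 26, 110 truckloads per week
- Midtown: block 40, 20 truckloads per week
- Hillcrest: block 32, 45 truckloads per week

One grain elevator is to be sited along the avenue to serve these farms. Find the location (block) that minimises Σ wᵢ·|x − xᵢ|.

For a sum of weighted absolute distances on a line, the optimum is the weighted median (not the mean). Total weight W = 365; half-weight = 182.5.
Sort by position and accumulate weight:
  block 0 (Northgate, w=30) → cum 30
  block 23 (Eastvale, w=60) → cum 90
  block 26 (Westmoor, w=110) → cum 200  ≥ 182.5 → median here
  block 30 (Southcross, w=100) → cum 300
  block 32 (Hillcrest, w=45) → cum 345
  block 40 (Midtown, w=20) → cum 365
Optimal location: block 26.

x = 26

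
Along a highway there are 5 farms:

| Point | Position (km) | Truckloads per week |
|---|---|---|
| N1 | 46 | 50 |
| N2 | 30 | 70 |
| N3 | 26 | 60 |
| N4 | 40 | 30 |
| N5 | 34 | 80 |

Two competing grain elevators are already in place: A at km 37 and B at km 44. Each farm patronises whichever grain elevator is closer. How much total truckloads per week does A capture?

The indifferent point is the midpoint (37+44)/2 = 40.5; farms left of it (closer to A at 37) go to A, those right go to B.
  N3 at 26 (w=60) → A
  N2 at 30 (w=70) → A
  N5 at 34 (w=80) → A
  N4 at 40 (w=30) → A
  N1 at 46 (w=50) → B
A captures 240; B captures 50.

240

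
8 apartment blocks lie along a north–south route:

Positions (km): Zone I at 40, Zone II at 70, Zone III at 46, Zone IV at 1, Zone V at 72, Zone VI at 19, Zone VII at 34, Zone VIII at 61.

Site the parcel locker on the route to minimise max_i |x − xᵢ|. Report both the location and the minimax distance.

The 1-center on a line is the midpoint of the two extreme points: leftmost at 1, rightmost at 72.
Optimal location = (1 + 72)/2 = 36.5; maximum distance = (72 − 1)/2 = 35.5.

location 36.5, max distance 35.5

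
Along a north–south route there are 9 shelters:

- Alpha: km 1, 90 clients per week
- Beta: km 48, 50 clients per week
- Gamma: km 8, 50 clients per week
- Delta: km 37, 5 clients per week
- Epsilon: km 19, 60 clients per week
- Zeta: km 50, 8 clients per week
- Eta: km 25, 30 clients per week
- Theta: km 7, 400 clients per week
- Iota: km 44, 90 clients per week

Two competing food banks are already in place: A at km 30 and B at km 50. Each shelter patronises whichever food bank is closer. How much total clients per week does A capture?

635

The indifferent point is the midpoint (30+50)/2 = 40; shelters left of it (closer to A at 30) go to A, those right go to B.
  Alpha at 1 (w=90) → A
  Theta at 7 (w=400) → A
  Gamma at 8 (w=50) → A
  Epsilon at 19 (w=60) → A
  Eta at 25 (w=30) → A
  Delta at 37 (w=5) → A
  Iota at 44 (w=90) → B
  Beta at 48 (w=50) → B
  Zeta at 50 (w=8) → B
A captures 635; B captures 148.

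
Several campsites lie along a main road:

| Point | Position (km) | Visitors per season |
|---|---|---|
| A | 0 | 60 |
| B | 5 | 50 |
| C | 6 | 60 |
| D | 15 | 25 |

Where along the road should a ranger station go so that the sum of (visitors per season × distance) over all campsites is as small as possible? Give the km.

x = 5

For a sum of weighted absolute distances on a line, the optimum is the weighted median (not the mean). Total weight W = 195; half-weight = 97.5.
Sort by position and accumulate weight:
  km 0 (A, w=60) → cum 60
  km 5 (B, w=50) → cum 110  ≥ 97.5 → median here
  km 6 (C, w=60) → cum 170
  km 15 (D, w=25) → cum 195
Optimal location: km 5.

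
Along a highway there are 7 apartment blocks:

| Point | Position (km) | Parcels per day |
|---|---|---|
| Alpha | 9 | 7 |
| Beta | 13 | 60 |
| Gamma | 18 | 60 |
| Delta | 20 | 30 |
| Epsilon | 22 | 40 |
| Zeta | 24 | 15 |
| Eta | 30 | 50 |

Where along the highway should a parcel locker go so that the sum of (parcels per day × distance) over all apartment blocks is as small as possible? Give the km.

For a sum of weighted absolute distances on a line, the optimum is the weighted median (not the mean). Total weight W = 262; half-weight = 131.
Sort by position and accumulate weight:
  km 9 (Alpha, w=7) → cum 7
  km 13 (Beta, w=60) → cum 67
  km 18 (Gamma, w=60) → cum 127
  km 20 (Delta, w=30) → cum 157  ≥ 131 → median here
  km 22 (Epsilon, w=40) → cum 197
  km 24 (Zeta, w=15) → cum 212
  km 30 (Eta, w=50) → cum 262
Optimal location: km 20.

x = 20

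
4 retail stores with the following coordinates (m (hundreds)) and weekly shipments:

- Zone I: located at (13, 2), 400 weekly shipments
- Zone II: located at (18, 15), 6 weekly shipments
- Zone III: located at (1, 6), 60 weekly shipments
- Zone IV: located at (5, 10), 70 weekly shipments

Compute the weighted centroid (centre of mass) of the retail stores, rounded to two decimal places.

The minimiser of Σwᵢ‖p−pᵢ‖² is the weighted centroid p* = (Σwᵢpᵢ)/(Σwᵢ).
Σwᵢ = 536.
Σwᵢxᵢ = 400·13 + 6·18 + 60·1 + 70·5 = 5718.
Σwᵢyᵢ = 400·2 + 6·15 + 60·6 + 70·10 = 1950.
x* = 5718/536 = 10.67, y* = 1950/536 = 3.64.

(10.67, 3.64)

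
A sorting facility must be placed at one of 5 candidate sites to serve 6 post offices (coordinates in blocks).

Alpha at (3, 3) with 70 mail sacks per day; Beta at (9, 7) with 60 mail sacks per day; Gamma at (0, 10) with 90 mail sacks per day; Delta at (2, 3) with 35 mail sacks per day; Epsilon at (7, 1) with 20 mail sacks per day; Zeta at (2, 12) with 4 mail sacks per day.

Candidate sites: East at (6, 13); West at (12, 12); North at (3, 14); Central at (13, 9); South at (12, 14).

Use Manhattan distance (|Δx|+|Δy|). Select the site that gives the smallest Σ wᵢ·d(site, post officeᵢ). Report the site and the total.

North, total 2952 blocks

Total weighted distance at each candidate:
  East (6, 13): total = 3030
  West (12, 12): total = 4025
  North (3, 14): total = 2952
  Central (13, 9): total = 3671
  South (12, 14): total = 4583
Minimum is at North with total 2952 blocks.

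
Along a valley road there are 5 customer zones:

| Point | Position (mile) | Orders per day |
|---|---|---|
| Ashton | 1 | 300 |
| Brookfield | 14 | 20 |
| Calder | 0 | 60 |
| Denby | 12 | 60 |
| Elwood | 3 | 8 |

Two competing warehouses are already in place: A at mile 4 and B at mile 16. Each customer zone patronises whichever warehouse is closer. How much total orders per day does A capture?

368

The indifferent point is the midpoint (4+16)/2 = 10; customer zones left of it (closer to A at 4) go to A, those right go to B.
  Calder at 0 (w=60) → A
  Ashton at 1 (w=300) → A
  Elwood at 3 (w=8) → A
  Denby at 12 (w=60) → B
  Brookfield at 14 (w=20) → B
A captures 368; B captures 80.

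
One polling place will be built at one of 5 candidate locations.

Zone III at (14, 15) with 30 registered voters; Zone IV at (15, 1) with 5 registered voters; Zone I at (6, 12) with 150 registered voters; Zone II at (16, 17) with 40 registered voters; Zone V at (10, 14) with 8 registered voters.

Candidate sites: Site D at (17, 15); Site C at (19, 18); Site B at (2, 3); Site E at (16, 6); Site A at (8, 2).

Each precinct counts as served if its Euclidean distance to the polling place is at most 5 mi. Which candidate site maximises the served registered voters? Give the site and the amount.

Coverage radius r = 5 mi; a point is covered iff (Δx)²+(Δy)² ≤ 5² = 25.
  Site D (17, 15): covers {Zone III, Zone II} → 70
  Site C (19, 18): covers {Zone II} → 40
  Site B (2, 3): covers {none} → 0
  Site E (16, 6): covers {none} → 0
  Site A (8, 2): covers {none} → 0
Maximum coverage at Site D: 70 registered voters.

Site D, covering 70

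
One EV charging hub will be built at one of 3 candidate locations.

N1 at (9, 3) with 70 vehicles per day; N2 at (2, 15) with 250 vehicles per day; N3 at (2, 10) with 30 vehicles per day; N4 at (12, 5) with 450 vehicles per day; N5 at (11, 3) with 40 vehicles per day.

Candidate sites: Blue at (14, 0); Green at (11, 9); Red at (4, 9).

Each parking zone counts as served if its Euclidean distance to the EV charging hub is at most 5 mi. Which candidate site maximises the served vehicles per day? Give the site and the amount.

Green, covering 450

Coverage radius r = 5 mi; a point is covered iff (Δx)²+(Δy)² ≤ 5² = 25.
  Blue (14, 0): covers {N5} → 40
  Green (11, 9): covers {N4} → 450
  Red (4, 9): covers {N3} → 30
Maximum coverage at Green: 450 vehicles per day.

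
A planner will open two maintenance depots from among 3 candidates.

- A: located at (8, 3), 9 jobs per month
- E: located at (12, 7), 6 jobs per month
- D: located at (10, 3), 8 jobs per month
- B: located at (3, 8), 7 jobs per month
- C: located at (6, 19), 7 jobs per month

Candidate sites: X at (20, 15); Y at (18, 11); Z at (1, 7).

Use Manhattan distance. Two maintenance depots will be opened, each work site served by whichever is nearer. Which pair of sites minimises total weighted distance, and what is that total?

Evaluate every pair (each demand assigned to the nearer of the two):
  {Y, Z}: total = 403
  {X, Z}: total = 409
  {X, Y}: total = 602
Best pair: {Y, Z} with total 403.

{Y, Z}, total 403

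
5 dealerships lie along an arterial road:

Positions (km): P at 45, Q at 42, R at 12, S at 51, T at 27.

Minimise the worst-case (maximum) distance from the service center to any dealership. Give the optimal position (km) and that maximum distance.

location 31.5, max distance 19.5

The 1-center on a line is the midpoint of the two extreme points: leftmost at 12, rightmost at 51.
Optimal location = (12 + 51)/2 = 31.5; maximum distance = (51 − 12)/2 = 19.5.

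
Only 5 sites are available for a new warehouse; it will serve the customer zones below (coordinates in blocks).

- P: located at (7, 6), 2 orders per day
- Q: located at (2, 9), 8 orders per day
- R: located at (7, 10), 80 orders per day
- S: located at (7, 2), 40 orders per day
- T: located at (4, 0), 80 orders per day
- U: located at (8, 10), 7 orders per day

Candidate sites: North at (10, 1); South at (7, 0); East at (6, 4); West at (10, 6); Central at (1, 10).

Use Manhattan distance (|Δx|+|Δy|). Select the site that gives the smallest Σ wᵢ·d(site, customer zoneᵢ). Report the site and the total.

Total weighted distance at each candidate:
  North (10, 1): total = 1901
  South (7, 0): total = 1321
  East (6, 4): total = 1294
  West (10, 6): total = 1936
  Central (1, 10): total = 2165
Minimum is at East with total 1294 blocks.

East, total 1294 blocks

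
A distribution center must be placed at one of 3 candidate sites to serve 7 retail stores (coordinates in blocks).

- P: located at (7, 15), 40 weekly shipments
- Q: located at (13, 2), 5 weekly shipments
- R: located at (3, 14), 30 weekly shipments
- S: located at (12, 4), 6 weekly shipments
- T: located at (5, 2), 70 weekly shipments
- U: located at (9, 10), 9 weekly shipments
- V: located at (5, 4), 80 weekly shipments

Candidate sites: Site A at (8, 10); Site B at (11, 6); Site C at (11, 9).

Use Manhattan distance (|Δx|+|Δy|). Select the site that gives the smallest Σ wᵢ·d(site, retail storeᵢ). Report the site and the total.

Site A, total 2134 blocks

Total weighted distance at each candidate:
  Site A (8, 10): total = 2134
  Site B (11, 6): total = 2442
  Site C (11, 9): total = 2688
Minimum is at Site A with total 2134 blocks.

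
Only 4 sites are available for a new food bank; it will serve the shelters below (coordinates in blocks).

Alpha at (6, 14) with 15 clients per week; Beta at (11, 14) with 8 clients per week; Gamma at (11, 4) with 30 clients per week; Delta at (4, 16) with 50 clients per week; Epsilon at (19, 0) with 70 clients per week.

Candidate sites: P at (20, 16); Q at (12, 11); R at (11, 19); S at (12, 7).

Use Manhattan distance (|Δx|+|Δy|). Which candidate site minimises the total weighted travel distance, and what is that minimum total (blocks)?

S, total 2209 blocks

Total weighted distance at each candidate:
  P (20, 16): total = 2948
  Q (12, 11): total = 2317
  R (11, 19): total = 3030
  S (12, 7): total = 2209
Minimum is at S with total 2209 blocks.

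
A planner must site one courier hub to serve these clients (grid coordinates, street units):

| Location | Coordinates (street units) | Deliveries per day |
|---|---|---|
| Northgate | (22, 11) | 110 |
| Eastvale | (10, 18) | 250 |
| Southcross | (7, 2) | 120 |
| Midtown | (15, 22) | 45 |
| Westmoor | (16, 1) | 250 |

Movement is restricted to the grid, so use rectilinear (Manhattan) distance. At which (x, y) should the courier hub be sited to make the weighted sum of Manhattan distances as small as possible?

Manhattan distance separates: Σwᵢ(|x−xᵢ|+|y−yᵢ|) = Σwᵢ|x−xᵢ| + Σwᵢ|y−yᵢ|, so x and y are optimised independently as 1-D weighted medians.
Total weight W = 775; half = 387.5.
x-coordinate, sorted with cumulative weight:
  x=7 (Southcross, w=120) cum 120
  x=10 (Eastvale, w=250) cum 370
  x=15 (Midtown, w=45) cum 415  ← median
  x=16 (Westmoor, w=250) cum 665
  x=22 (Northgate, w=110) cum 775
⇒ x* = 15
y-coordinate, sorted with cumulative weight:
  y=1 (Westmoor, w=250) cum 250
  y=2 (Southcross, w=120) cum 370
  y=11 (Northgate, w=110) cum 480  ← median
  y=18 (Eastvale, w=250) cum 730
  y=22 (Midtown, w=45) cum 775
⇒ y* = 11

(15, 11)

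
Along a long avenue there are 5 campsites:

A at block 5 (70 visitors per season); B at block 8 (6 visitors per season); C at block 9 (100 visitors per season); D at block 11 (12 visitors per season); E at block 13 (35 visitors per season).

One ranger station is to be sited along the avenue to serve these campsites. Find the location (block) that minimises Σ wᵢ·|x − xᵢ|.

For a sum of weighted absolute distances on a line, the optimum is the weighted median (not the mean). Total weight W = 223; half-weight = 111.5.
Sort by position and accumulate weight:
  block 5 (A, w=70) → cum 70
  block 8 (B, w=6) → cum 76
  block 9 (C, w=100) → cum 176  ≥ 111.5 → median here
  block 11 (D, w=12) → cum 188
  block 13 (E, w=35) → cum 223
Optimal location: block 9.

x = 9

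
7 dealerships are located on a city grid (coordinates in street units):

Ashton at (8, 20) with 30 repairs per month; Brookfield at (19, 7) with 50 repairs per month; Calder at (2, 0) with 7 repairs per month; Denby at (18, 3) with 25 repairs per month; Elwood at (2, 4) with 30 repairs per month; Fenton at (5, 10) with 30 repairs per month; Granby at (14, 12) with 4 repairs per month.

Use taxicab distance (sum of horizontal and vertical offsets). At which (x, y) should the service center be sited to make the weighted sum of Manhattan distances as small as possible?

(8, 7)

Manhattan distance separates: Σwᵢ(|x−xᵢ|+|y−yᵢ|) = Σwᵢ|x−xᵢ| + Σwᵢ|y−yᵢ|, so x and y are optimised independently as 1-D weighted medians.
Total weight W = 176; half = 88.
x-coordinate, sorted with cumulative weight:
  x=2 (Calder, w=7) cum 7
  x=2 (Elwood, w=30) cum 37
  x=5 (Fenton, w=30) cum 67
  x=8 (Ashton, w=30) cum 97  ← median
  x=14 (Granby, w=4) cum 101
  x=18 (Denby, w=25) cum 126
  x=19 (Brookfield, w=50) cum 176
⇒ x* = 8
y-coordinate, sorted with cumulative weight:
  y=0 (Calder, w=7) cum 7
  y=3 (Denby, w=25) cum 32
  y=4 (Elwood, w=30) cum 62
  y=7 (Brookfield, w=50) cum 112  ← median
  y=10 (Fenton, w=30) cum 142
  y=12 (Granby, w=4) cum 146
  y=20 (Ashton, w=30) cum 176
⇒ y* = 7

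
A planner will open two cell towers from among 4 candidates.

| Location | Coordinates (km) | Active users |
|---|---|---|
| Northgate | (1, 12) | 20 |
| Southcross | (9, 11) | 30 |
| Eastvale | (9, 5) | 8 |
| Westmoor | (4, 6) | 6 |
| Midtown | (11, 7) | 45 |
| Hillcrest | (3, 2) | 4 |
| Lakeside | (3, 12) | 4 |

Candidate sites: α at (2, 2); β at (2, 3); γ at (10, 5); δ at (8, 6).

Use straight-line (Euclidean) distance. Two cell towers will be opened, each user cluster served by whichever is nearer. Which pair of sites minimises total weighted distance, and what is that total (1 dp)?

{γ, δ}, total 526.8

Evaluate every pair (each demand assigned to the nearer of the two):
  {γ, δ}: total = 526.8
  {β, γ}: total = 535.7
  {β, δ}: total = 546.2
  {α, δ}: total = 550.2
  {α, γ}: total = 562.5
  {α, β}: total = 1063.3
Best pair: {γ, δ} with total 526.8.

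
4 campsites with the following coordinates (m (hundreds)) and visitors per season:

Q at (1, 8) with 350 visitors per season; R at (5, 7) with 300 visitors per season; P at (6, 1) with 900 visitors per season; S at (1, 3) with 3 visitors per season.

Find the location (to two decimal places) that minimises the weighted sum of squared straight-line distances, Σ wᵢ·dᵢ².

The minimiser of Σwᵢ‖p−pᵢ‖² is the weighted centroid p* = (Σwᵢpᵢ)/(Σwᵢ).
Σwᵢ = 1553.
Σwᵢxᵢ = 350·1 + 300·5 + 900·6 + 3·1 = 7253.
Σwᵢyᵢ = 350·8 + 300·7 + 900·1 + 3·3 = 5809.
x* = 7253/1553 = 4.67, y* = 5809/1553 = 3.74.

(4.67, 3.74)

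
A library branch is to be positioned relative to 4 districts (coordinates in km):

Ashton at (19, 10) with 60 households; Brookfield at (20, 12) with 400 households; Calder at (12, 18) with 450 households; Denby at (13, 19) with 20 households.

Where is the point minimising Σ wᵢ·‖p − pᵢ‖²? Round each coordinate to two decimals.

The minimiser of Σwᵢ‖p−pᵢ‖² is the weighted centroid p* = (Σwᵢpᵢ)/(Σwᵢ).
Σwᵢ = 930.
Σwᵢxᵢ = 60·19 + 400·20 + 450·12 + 20·13 = 14800.
Σwᵢyᵢ = 60·10 + 400·12 + 450·18 + 20·19 = 13880.
x* = 14800/930 = 15.91, y* = 13880/930 = 14.92.

(15.91, 14.92)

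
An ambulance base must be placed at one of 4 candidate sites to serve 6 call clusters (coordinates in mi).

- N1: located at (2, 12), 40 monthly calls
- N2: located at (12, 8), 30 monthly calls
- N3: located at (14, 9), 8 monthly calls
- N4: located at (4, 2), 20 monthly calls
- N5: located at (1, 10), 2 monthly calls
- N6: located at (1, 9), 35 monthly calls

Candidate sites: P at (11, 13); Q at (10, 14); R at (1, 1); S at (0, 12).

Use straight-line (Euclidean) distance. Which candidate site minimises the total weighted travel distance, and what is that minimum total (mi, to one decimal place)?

Total weighted distance at each candidate:
  P (11, 13): total = 1213.8
  Q (10, 14): total = 1219.2
  R (1, 1): total = 1316.3
  S (0, 12): total = 904.6
Minimum is at S with total 904.6 mi.

S, total 904.6 mi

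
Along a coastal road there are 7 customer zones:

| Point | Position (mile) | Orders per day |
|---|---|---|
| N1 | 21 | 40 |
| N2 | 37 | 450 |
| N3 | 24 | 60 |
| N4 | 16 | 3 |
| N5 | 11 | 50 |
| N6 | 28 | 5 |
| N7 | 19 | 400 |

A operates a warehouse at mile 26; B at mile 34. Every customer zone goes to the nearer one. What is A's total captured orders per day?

The indifferent point is the midpoint (26+34)/2 = 30; customer zones left of it (closer to A at 26) go to A, those right go to B.
  N5 at 11 (w=50) → A
  N4 at 16 (w=3) → A
  N7 at 19 (w=400) → A
  N1 at 21 (w=40) → A
  N3 at 24 (w=60) → A
  N6 at 28 (w=5) → A
  N2 at 37 (w=450) → B
A captures 558; B captures 450.

558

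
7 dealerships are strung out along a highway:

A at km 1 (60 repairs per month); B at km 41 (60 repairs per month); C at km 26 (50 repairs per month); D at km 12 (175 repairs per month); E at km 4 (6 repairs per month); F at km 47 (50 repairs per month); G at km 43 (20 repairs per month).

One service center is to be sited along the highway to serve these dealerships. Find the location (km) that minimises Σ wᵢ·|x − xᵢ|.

For a sum of weighted absolute distances on a line, the optimum is the weighted median (not the mean). Total weight W = 421; half-weight = 210.5.
Sort by position and accumulate weight:
  km 1 (A, w=60) → cum 60
  km 4 (E, w=6) → cum 66
  km 12 (D, w=175) → cum 241  ≥ 210.5 → median here
  km 26 (C, w=50) → cum 291
  km 41 (B, w=60) → cum 351
  km 43 (G, w=20) → cum 371
  km 47 (F, w=50) → cum 421
Optimal location: km 12.

x = 12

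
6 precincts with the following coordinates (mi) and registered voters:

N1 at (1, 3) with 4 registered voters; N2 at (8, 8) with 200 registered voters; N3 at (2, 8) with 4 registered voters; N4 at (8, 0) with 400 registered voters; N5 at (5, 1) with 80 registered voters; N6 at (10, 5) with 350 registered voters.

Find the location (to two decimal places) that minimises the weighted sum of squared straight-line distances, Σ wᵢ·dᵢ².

The minimiser of Σwᵢ‖p−pᵢ‖² is the weighted centroid p* = (Σwᵢpᵢ)/(Σwᵢ).
Σwᵢ = 1038.
Σwᵢxᵢ = 4·1 + 200·8 + 4·2 + 400·8 + 80·5 + 350·10 = 8712.
Σwᵢyᵢ = 4·3 + 200·8 + 4·8 + 400·0 + 80·1 + 350·5 = 3474.
x* = 8712/1038 = 8.39, y* = 3474/1038 = 3.35.

(8.39, 3.35)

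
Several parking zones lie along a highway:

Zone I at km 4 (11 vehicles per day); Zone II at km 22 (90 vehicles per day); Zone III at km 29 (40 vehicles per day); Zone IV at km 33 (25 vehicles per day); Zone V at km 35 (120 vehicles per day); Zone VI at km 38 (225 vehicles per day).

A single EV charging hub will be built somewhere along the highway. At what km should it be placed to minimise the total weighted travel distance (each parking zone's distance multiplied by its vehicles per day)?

x = 35

For a sum of weighted absolute distances on a line, the optimum is the weighted median (not the mean). Total weight W = 511; half-weight = 255.5.
Sort by position and accumulate weight:
  km 4 (Zone I, w=11) → cum 11
  km 22 (Zone II, w=90) → cum 101
  km 29 (Zone III, w=40) → cum 141
  km 33 (Zone IV, w=25) → cum 166
  km 35 (Zone V, w=120) → cum 286  ≥ 255.5 → median here
  km 38 (Zone VI, w=225) → cum 511
Optimal location: km 35.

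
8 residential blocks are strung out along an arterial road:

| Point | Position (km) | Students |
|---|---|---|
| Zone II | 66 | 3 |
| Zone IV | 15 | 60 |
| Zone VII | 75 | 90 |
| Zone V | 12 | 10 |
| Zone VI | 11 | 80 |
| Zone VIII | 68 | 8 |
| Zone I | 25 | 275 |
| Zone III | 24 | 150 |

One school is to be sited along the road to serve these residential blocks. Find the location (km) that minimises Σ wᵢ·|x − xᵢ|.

x = 25

For a sum of weighted absolute distances on a line, the optimum is the weighted median (not the mean). Total weight W = 676; half-weight = 338.
Sort by position and accumulate weight:
  km 11 (Zone VI, w=80) → cum 80
  km 12 (Zone V, w=10) → cum 90
  km 15 (Zone IV, w=60) → cum 150
  km 24 (Zone III, w=150) → cum 300
  km 25 (Zone I, w=275) → cum 575  ≥ 338 → median here
  km 66 (Zone II, w=3) → cum 578
  km 68 (Zone VIII, w=8) → cum 586
  km 75 (Zone VII, w=90) → cum 676
Optimal location: km 25.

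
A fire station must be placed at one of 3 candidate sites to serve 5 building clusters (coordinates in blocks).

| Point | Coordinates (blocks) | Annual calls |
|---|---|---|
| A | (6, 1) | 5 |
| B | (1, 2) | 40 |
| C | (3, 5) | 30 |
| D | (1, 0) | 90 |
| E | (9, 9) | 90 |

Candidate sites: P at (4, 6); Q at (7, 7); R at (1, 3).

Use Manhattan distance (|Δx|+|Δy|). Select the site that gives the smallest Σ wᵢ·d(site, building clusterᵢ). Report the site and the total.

Total weighted distance at each candidate:
  P (4, 6): total = 1905
  Q (7, 7): total = 2185
  R (1, 3): total = 1725
Minimum is at R with total 1725 blocks.

R, total 1725 blocks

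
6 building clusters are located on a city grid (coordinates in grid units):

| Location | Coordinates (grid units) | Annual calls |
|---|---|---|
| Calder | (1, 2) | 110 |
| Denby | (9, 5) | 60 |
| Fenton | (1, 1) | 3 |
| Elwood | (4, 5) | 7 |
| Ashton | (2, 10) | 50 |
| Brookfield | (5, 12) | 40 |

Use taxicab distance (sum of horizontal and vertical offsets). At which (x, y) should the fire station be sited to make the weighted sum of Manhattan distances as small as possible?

(2, 5)

Manhattan distance separates: Σwᵢ(|x−xᵢ|+|y−yᵢ|) = Σwᵢ|x−xᵢ| + Σwᵢ|y−yᵢ|, so x and y are optimised independently as 1-D weighted medians.
Total weight W = 270; half = 135.
x-coordinate, sorted with cumulative weight:
  x=1 (Calder, w=110) cum 110
  x=1 (Fenton, w=3) cum 113
  x=2 (Ashton, w=50) cum 163  ← median
  x=4 (Elwood, w=7) cum 170
  x=5 (Brookfield, w=40) cum 210
  x=9 (Denby, w=60) cum 270
⇒ x* = 2
y-coordinate, sorted with cumulative weight:
  y=1 (Fenton, w=3) cum 3
  y=2 (Calder, w=110) cum 113
  y=5 (Denby, w=60) cum 173  ← median
  y=5 (Elwood, w=7) cum 180
  y=10 (Ashton, w=50) cum 230
  y=12 (Brookfield, w=40) cum 270
⇒ y* = 5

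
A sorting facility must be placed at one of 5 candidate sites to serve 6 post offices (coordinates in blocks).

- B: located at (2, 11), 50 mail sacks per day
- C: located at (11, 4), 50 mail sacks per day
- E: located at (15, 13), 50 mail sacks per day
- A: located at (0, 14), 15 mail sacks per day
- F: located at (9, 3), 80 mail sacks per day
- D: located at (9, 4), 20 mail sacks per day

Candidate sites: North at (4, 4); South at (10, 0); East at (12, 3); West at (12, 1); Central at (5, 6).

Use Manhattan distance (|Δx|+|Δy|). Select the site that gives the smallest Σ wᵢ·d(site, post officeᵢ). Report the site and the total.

Total weighted distance at each candidate:
  North (4, 4): total = 2590
  South (10, 0): total = 2880
  East (12, 3): total = 2315
  West (12, 1): total = 2845
  Central (5, 6): total = 2525
Minimum is at East with total 2315 blocks.

East, total 2315 blocks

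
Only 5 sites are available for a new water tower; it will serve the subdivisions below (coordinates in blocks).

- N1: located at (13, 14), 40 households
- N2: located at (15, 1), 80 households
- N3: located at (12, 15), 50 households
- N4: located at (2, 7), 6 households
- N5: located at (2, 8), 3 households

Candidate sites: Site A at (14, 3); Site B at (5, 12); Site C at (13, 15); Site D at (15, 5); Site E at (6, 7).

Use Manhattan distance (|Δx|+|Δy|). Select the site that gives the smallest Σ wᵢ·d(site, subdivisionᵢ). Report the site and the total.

Site C, total 1538 blocks

Total weighted distance at each candidate:
  Site A (14, 3): total = 1567
  Site B (5, 12): total = 2649
  Site C (13, 15): total = 1538
  Site D (15, 5): total = 1548
  Site E (6, 7): total = 2499
Minimum is at Site C with total 1538 blocks.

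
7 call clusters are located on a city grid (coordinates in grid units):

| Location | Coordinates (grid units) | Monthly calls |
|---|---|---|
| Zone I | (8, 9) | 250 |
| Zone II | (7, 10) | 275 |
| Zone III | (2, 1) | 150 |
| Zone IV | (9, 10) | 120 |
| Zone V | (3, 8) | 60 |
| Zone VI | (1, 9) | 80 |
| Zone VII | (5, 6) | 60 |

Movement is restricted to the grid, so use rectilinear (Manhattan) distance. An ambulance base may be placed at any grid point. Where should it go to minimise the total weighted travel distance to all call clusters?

Manhattan distance separates: Σwᵢ(|x−xᵢ|+|y−yᵢ|) = Σwᵢ|x−xᵢ| + Σwᵢ|y−yᵢ|, so x and y are optimised independently as 1-D weighted medians.
Total weight W = 995; half = 497.5.
x-coordinate, sorted with cumulative weight:
  x=1 (Zone VI, w=80) cum 80
  x=2 (Zone III, w=150) cum 230
  x=3 (Zone V, w=60) cum 290
  x=5 (Zone VII, w=60) cum 350
  x=7 (Zone II, w=275) cum 625  ← median
  x=8 (Zone I, w=250) cum 875
  x=9 (Zone IV, w=120) cum 995
⇒ x* = 7
y-coordinate, sorted with cumulative weight:
  y=1 (Zone III, w=150) cum 150
  y=6 (Zone VII, w=60) cum 210
  y=8 (Zone V, w=60) cum 270
  y=9 (Zone I, w=250) cum 520  ← median
  y=9 (Zone VI, w=80) cum 600
  y=10 (Zone II, w=275) cum 875
  y=10 (Zone IV, w=120) cum 995
⇒ y* = 9

(7, 9)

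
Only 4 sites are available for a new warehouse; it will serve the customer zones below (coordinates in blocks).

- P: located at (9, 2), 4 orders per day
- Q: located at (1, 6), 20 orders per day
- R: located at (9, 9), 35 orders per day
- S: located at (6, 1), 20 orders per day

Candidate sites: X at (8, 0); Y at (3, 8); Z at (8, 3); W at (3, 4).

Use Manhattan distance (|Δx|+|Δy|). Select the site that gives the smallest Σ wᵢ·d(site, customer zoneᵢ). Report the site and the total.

Total weighted distance at each candidate:
  X (8, 0): total = 682
  Y (3, 8): total = 573
  Z (8, 3): total = 533
  W (3, 4): total = 617
Minimum is at Z with total 533 blocks.

Z, total 533 blocks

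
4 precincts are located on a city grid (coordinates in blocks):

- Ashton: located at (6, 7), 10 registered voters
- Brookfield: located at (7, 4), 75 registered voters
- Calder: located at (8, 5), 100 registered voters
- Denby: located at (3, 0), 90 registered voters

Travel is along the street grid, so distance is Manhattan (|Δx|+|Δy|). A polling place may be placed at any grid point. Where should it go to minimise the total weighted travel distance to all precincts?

(7, 4)

Manhattan distance separates: Σwᵢ(|x−xᵢ|+|y−yᵢ|) = Σwᵢ|x−xᵢ| + Σwᵢ|y−yᵢ|, so x and y are optimised independently as 1-D weighted medians.
Total weight W = 275; half = 137.5.
x-coordinate, sorted with cumulative weight:
  x=3 (Denby, w=90) cum 90
  x=6 (Ashton, w=10) cum 100
  x=7 (Brookfield, w=75) cum 175  ← median
  x=8 (Calder, w=100) cum 275
⇒ x* = 7
y-coordinate, sorted with cumulative weight:
  y=0 (Denby, w=90) cum 90
  y=4 (Brookfield, w=75) cum 165  ← median
  y=5 (Calder, w=100) cum 265
  y=7 (Ashton, w=10) cum 275
⇒ y* = 4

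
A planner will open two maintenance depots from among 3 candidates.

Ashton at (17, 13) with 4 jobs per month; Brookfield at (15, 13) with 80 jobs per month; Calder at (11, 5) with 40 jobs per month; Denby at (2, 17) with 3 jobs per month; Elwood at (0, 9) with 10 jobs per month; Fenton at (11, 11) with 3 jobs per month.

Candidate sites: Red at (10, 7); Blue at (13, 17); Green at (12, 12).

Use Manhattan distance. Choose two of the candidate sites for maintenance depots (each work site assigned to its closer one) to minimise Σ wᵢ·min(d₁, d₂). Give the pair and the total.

Evaluate every pair (each demand assigned to the nearer of the two):
  {Red, Green}: total = 635
  {Red, Blue}: total = 800
  {Blue, Green}: total = 853
Best pair: {Red, Green} with total 635.

{Red, Green}, total 635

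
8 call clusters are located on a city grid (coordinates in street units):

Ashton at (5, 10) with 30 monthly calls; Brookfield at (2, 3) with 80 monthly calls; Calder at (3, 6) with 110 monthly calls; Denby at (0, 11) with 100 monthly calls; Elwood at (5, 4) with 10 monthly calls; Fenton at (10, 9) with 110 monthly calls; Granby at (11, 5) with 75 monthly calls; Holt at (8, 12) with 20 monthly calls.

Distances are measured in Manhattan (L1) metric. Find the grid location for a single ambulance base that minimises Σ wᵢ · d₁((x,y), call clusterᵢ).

Manhattan distance separates: Σwᵢ(|x−xᵢ|+|y−yᵢ|) = Σwᵢ|x−xᵢ| + Σwᵢ|y−yᵢ|, so x and y are optimised independently as 1-D weighted medians.
Total weight W = 535; half = 267.5.
x-coordinate, sorted with cumulative weight:
  x=0 (Denby, w=100) cum 100
  x=2 (Brookfield, w=80) cum 180
  x=3 (Calder, w=110) cum 290  ← median
  x=5 (Ashton, w=30) cum 320
  x=5 (Elwood, w=10) cum 330
  x=8 (Holt, w=20) cum 350
  x=10 (Fenton, w=110) cum 460
  x=11 (Granby, w=75) cum 535
⇒ x* = 3
y-coordinate, sorted with cumulative weight:
  y=3 (Brookfield, w=80) cum 80
  y=4 (Elwood, w=10) cum 90
  y=5 (Granby, w=75) cum 165
  y=6 (Calder, w=110) cum 275  ← median
  y=9 (Fenton, w=110) cum 385
  y=10 (Ashton, w=30) cum 415
  y=11 (Denby, w=100) cum 515
  y=12 (Holt, w=20) cum 535
⇒ y* = 6

(3, 6)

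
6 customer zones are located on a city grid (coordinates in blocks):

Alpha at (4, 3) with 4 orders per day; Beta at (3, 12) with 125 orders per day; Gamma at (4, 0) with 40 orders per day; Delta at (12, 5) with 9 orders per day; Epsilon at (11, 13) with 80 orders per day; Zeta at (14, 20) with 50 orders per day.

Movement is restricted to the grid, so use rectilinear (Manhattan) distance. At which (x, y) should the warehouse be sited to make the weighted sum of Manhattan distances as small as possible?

Manhattan distance separates: Σwᵢ(|x−xᵢ|+|y−yᵢ|) = Σwᵢ|x−xᵢ| + Σwᵢ|y−yᵢ|, so x and y are optimised independently as 1-D weighted medians.
Total weight W = 308; half = 154.
x-coordinate, sorted with cumulative weight:
  x=3 (Beta, w=125) cum 125
  x=4 (Alpha, w=4) cum 129
  x=4 (Gamma, w=40) cum 169  ← median
  x=11 (Epsilon, w=80) cum 249
  x=12 (Delta, w=9) cum 258
  x=14 (Zeta, w=50) cum 308
⇒ x* = 4
y-coordinate, sorted with cumulative weight:
  y=0 (Gamma, w=40) cum 40
  y=3 (Alpha, w=4) cum 44
  y=5 (Delta, w=9) cum 53
  y=12 (Beta, w=125) cum 178  ← median
  y=13 (Epsilon, w=80) cum 258
  y=20 (Zeta, w=50) cum 308
⇒ y* = 12

(4, 12)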